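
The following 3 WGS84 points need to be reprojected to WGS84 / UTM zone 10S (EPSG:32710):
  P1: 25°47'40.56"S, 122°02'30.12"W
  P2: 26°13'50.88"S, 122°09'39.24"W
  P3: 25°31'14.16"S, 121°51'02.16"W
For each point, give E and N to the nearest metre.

UTM zone 10S: λ₀ = -123°, k₀ = 0.9996.
P1 (-25.7946°, -122.0417°) → (596073.395, 7146712.956) m.
P2 (-26.2308°, -122.1609°) → (583812.237, 7098484.843) m.
P3 (-25.5206°, -121.8506°) → (615497.034, 7176905.768) m.

P1: E 596073 m, N 7146713 m; P2: E 583812 m, N 7098485 m; P3: E 615497 m, N 7176906 m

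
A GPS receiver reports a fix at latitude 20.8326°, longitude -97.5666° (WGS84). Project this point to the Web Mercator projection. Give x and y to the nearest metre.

x -10861064 m, y 2371929 m

Web Mercator is spherical with R = a = 6378137 m.
x = R·λ = 6378137 × -1.702858410 = -10861064.230 m.
y = R·ln tan(π/4 + φ/2) = 6378137 × 0.371884311 = 2371929.083 m.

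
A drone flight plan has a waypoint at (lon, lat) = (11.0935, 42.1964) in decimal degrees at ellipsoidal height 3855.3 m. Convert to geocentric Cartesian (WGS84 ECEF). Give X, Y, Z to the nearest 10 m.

WGS84: a = 6378137 m, e² = 0.006694380; N(φ) = a/√(1−e²sin²φ) = 6387790.314 m.
X = (N+h)·cosφ·cosλ = 4646750.051 m; Y = (N+h)·cosφ·sinλ = 911108.679 m; Z = (N(1−e²)+h)·sinφ = 4264380.120 m.

X 4646750 m, Y 911110 m, Z 4264380 m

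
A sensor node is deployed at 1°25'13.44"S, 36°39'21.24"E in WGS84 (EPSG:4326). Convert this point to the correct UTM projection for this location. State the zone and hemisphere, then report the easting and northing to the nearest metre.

Zone 37S: E 239167 m, N 9842870 m

Longitude 36.6559° lies in the 6° band [36°, 42°), giving zone 37; latitude is south of the equator, so 37S.
Zone 37 central meridian λ₀ = 6×37 − 183 = 39°; Δλ = -2.3441°.
Transverse Mercator on WGS84 with k₀ = 0.9996 gives E = 239166.797 m, N = 9842870.483 m.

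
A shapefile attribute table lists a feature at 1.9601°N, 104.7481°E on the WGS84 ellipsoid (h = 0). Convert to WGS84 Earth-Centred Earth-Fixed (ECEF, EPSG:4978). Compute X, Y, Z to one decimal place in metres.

X -1622737.9 m, Y 6164420.5 m, Z 216695.2 m

WGS84: a = 6378137 m, e² = 0.006694380; N(φ) = a/√(1−e²sin²φ) = 6378161.976 m.
X = (N+h)·cosφ·cosλ = -1622737.887 m; Y = (N+h)·cosφ·sinλ = 6164420.497 m; Z = (N(1−e²)+h)·sinφ = 216695.213 m.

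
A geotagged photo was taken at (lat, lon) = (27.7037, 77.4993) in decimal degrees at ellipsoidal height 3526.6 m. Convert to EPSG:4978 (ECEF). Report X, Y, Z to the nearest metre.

X 1223856 m, Y 5520141 m, Z 2949113 m

WGS84: a = 6378137 m, e² = 0.006694380; N(φ) = a/√(1−e²sin²φ) = 6382756.165 m.
X = (N+h)·cosφ·cosλ = 1223856.483 m; Y = (N+h)·cosφ·sinλ = 5520140.686 m; Z = (N(1−e²)+h)·sinφ = 2949113.392 m.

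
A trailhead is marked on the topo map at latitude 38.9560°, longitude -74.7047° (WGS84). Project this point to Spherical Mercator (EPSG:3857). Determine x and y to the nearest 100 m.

Web Mercator is spherical with R = a = 6378137 m.
x = R·λ = 6378137 × -1.303842982 = -8316089.164 m.
y = R·ln tan(π/4 + φ/2) = 6378137 × 0.739302230 = 4715370.908 m.

x -8316100 m, y 4715400 m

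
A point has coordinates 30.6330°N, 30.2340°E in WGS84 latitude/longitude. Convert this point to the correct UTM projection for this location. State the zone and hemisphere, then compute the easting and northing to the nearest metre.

Longitude 30.2340° lies in the 6° band [30°, 36°), giving zone 36; latitude is north of the equator, so 36N.
Zone 36 central meridian λ₀ = 6×36 − 183 = 33°; Δλ = -2.7660°.
Transverse Mercator on WGS84 with k₀ = 0.9996 gives E = 234885.149 m, N = 3392192.548 m.

Zone 36N: E 234885 m, N 3392193 m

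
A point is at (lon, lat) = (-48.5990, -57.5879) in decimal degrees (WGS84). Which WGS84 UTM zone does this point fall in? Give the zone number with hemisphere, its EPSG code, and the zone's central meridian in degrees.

Zone 22S (EPSG:32722), central meridian -51°

UTM zone = ⌊(λ + 180)/6⌋ + 1; -48.5990° ∈ [-54°, -48°) → zone 22.
Hemisphere: S (φ < 0).
Central meridian λ₀ = 6×22 − 183 = -51°.
EPSG code: 32722.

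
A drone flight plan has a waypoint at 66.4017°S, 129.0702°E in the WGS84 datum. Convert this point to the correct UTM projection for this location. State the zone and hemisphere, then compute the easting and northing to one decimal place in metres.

Zone 52S: E 503135.9 m, N 2635312.4 m

Longitude 129.0702° lies in the 6° band [126°, 132°), giving zone 52; latitude is south of the equator, so 52S.
Zone 52 central meridian λ₀ = 6×52 − 183 = 129°; Δλ = +0.0702°.
Transverse Mercator on WGS84 with k₀ = 0.9996 gives E = 503135.941 m, N = 2635312.400 m.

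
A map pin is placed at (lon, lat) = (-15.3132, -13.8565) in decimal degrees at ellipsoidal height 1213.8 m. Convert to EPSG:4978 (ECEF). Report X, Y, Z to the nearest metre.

WGS84: a = 6378137 m, e² = 0.006694380; N(φ) = a/√(1−e²sin²φ) = 6379361.835 m.
X = (N+h)·cosφ·cosλ = 5974952.152 m; Y = (N+h)·cosφ·sinλ = -1636041.586 m; Z = (N(1−e²)+h)·sinφ = -1517862.689 m.

X 5974952 m, Y -1636042 m, Z -1517863 m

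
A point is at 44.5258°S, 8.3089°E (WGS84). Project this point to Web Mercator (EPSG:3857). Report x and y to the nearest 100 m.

x 924900 m, y -5547200 m

Web Mercator is spherical with R = a = 6378137 m.
x = R·λ = 6378137 × 0.145017662 = 924942.517 m.
y = R·ln tan(π/4 + φ/2) = 6378137 × -0.869717096 = -5547174.791 m.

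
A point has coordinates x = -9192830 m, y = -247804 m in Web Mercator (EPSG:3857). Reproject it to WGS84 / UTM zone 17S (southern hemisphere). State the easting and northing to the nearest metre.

E 324229 m, N 9753920 m

Web Mercator inverse (R = 6378137 m) → φ = -2.22550138°, λ = -82.58059693°.
UTM 17S forward: E = 324228.531 m, N = 9753919.821 m.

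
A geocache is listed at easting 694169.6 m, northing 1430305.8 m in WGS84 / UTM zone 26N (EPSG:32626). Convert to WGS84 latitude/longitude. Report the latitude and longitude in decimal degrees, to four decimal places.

lat 12.9321°, lon -25.2102°

Zone 26N: λ₀ = -27°, k₀ = 0.9996, false easting 500000 m.
Meridian distance M = (N − FN)/k₀ = 1430878.2 m.
Inverse transverse Mercator on WGS84 gives φ = 12.93209990°, λ = -25.21019989°.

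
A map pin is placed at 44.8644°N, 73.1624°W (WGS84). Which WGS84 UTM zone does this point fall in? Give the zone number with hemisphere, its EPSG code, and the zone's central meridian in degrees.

Zone 18N (EPSG:32618), central meridian -75°

UTM zone = ⌊(λ + 180)/6⌋ + 1; -73.1624° ∈ [-78°, -72°) → zone 18.
Hemisphere: N (φ ≥ 0).
Central meridian λ₀ = 6×18 − 183 = -75°.
EPSG code: 32618.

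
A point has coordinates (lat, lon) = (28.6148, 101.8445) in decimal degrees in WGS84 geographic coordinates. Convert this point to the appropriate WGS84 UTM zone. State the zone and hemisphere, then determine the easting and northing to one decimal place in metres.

Longitude 101.8445° lies in the 6° band [96°, 102°), giving zone 47; latitude is north of the equator, so 47N.
Zone 47 central meridian λ₀ = 6×47 − 183 = 99°; Δλ = +2.8445°.
Transverse Mercator on WGS84 with k₀ = 0.9996 gives E = 778137.308 m, N = 3168618.267 m.

Zone 47N: E 778137.3 m, N 3168618.3 m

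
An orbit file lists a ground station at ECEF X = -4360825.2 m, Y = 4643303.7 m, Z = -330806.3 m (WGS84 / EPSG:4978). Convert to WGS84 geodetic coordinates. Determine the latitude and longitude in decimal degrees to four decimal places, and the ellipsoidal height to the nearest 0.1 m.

lat -2.9928°, lon 133.2031°, h 517.7 m

λ = atan2(Y, X) = 133.20310000°; p = √(X²+Y²) = 6370013.0 m.
Bowring's method on WGS84 (a = 6378137 m, b = 6356752.314 m) gives φ = -2.99280021°, h = 517.713 m.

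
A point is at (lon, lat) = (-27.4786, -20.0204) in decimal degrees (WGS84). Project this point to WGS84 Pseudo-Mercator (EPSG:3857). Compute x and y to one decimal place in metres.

x -3058903.8 m, y -2275447.7 m

Web Mercator is spherical with R = a = 6378137 m.
x = R·λ = 6378137 × -0.479592044 = -3058903.760 m.
y = R·ln tan(π/4 + φ/2) = 6378137 × -0.356757427 = -2275447.744 m.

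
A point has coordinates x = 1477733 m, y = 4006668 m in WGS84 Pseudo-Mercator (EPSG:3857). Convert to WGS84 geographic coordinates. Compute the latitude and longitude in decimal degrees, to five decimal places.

R = 6378137 m. λ = x/R = 13.27470140°.
φ = 2·arctan(exp(y/R)) − 90° = 2·arctan(1.87421) − 90° = 33.83499987°.

lat 33.83500°, lon 13.27470°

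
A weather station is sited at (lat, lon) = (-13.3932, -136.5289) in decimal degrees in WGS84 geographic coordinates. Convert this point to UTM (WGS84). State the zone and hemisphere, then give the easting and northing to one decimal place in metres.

Longitude -136.5289° lies in the 6° band [-138°, -132°), giving zone 8; latitude is south of the equator, so 8S.
Zone 8 central meridian λ₀ = 6×8 − 183 = -135°; Δλ = -1.5289°.
Transverse Mercator on WGS84 with k₀ = 0.9996 gives E = 334451.236 m, N = 8518869.393 m.

Zone 8S: E 334451.2 m, N 8518869.4 m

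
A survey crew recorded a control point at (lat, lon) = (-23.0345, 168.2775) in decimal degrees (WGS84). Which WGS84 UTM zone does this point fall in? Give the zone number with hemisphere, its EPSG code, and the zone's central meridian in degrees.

Zone 59S (EPSG:32759), central meridian 171°

UTM zone = ⌊(λ + 180)/6⌋ + 1; 168.2775° ∈ [168°, 174°) → zone 59.
Hemisphere: S (φ < 0).
Central meridian λ₀ = 6×59 − 183 = 171°.
EPSG code: 32759.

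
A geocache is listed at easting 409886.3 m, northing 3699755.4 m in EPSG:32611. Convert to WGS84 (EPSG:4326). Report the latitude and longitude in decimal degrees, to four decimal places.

Zone 11N: λ₀ = -117°, k₀ = 0.9996, false easting 500000 m.
Meridian distance M = (N − FN)/k₀ = 3701235.9 m.
Inverse transverse Mercator on WGS84 gives φ = 33.43339978°, λ = -117.96940024°.

lat 33.4334°, lon -117.9694°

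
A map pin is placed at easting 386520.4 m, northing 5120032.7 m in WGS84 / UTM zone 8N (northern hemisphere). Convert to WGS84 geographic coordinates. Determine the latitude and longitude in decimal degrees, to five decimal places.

lat 46.22440°, lon -136.47150°

Zone 8N: λ₀ = -135°, k₀ = 0.9996, false easting 500000 m.
Meridian distance M = (N − FN)/k₀ = 5122081.5 m.
Inverse transverse Mercator on WGS84 gives φ = 46.22440027°, λ = -136.47149944°.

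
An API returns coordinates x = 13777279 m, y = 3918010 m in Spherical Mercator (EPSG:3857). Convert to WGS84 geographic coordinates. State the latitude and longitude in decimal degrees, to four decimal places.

lat 33.1709°, lon 123.7634°

R = 6378137 m. λ = x/R = 123.76340299°.
φ = 2·arctan(exp(y/R)) − 90° = 2·arctan(1.84834) − 90° = 33.17089916°.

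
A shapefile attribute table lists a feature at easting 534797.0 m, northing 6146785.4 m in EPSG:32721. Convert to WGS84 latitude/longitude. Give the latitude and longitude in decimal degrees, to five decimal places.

Zone 21S: λ₀ = -57°, k₀ = 0.9996, false easting 500000 m, false northing 10000000 m.
Meridian distance M = (N − FN)/k₀ = -3854756.5 m.
Inverse transverse Mercator on WGS84 gives φ = -34.82060038°, λ = -56.61949951°.

lat -34.82060°, lon -56.61950°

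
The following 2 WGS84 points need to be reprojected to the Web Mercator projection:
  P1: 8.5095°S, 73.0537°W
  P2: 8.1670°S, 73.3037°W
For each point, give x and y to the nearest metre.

P1: x -8132301 m, y -950775 m; P2: x -8160131 m, y -912241 m

Web Mercator: x = R·λ, y = R·ln tan(π/4+φ/2), R = 6378137 m.
P1 (-8.5095°, -73.0537°) → (-8132300.685, -950775.000) m.
P2 (-8.1670°, -73.3037°) → (-8160130.557, -912240.677) m.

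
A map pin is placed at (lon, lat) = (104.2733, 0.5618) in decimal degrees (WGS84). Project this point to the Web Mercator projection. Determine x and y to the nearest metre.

Web Mercator is spherical with R = a = 6378137 m.
x = R·λ = 6378137 × 1.819912407 = 11607650.659 m.
y = R·ln tan(π/4 + φ/2) = 6378137 × 0.009805417 = 62540.292 m.

x 11607651 m, y 62540 m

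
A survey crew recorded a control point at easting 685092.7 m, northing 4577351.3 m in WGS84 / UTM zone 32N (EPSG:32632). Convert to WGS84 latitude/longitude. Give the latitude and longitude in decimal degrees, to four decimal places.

lat 41.3264°, lon 11.2117°

Zone 32N: λ₀ = 9°, k₀ = 0.9996, false easting 500000 m.
Meridian distance M = (N − FN)/k₀ = 4579183.0 m.
Inverse transverse Mercator on WGS84 gives φ = 41.32640038°, λ = 11.21170015°.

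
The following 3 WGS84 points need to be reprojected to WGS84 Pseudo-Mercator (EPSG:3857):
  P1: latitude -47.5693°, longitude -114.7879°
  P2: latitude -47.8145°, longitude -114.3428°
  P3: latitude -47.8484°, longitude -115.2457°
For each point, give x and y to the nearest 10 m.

Web Mercator: x = R·λ, y = R·ln tan(π/4+φ/2), R = 6378137 m.
P1 (-47.5693°, -114.7879°) → (-12778130.577, -6035498.482) m.
P2 (-47.8145°, -114.3428°) → (-12728582.272, -6076049.541) m.
P3 (-47.8484°, -115.2457°) → (-12829092.640, -6081670.952) m.

P1: x -12778130 m, y -6035500 m; P2: x -12728580 m, y -6076050 m; P3: x -12829090 m, y -6081670 m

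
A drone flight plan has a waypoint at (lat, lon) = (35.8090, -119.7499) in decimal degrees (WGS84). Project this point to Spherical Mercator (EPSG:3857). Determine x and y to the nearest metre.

x -13330498 m, y 4274372 m

Web Mercator is spherical with R = a = 6378137 m.
x = R·λ = 6378137 × -2.090030034 = -13330497.891 m.
y = R·ln tan(π/4 + φ/2) = 6378137 × 0.670159922 = 4274371.793 m.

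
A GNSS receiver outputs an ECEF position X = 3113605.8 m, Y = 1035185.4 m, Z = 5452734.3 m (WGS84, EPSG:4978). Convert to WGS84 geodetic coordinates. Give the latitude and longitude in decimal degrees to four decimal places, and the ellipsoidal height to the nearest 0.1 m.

λ = atan2(Y, X) = 18.39049933°; p = √(X²+Y²) = 3281181.2 m.
Bowring's method on WGS84 (a = 6378137 m, b = 6356752.314 m) gives φ = 59.13229999°, h = 1423.885 m.

lat 59.1323°, lon 18.3905°, h 1423.9 m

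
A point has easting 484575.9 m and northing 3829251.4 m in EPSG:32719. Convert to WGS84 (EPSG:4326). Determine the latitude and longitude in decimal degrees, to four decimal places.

lat -55.6823°, lon -69.2453°

Zone 19S: λ₀ = -69°, k₀ = 0.9996, false easting 500000 m, false northing 10000000 m.
Meridian distance M = (N − FN)/k₀ = -6173217.9 m.
Inverse transverse Mercator on WGS84 gives φ = -55.68229977°, λ = -69.24530046°.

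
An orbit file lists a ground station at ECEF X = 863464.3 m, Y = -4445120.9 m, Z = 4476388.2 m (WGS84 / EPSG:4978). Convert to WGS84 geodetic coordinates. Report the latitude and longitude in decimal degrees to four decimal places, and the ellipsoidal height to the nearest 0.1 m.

lat 44.8627°, lon -79.0072°, h -224.1 m

λ = atan2(Y, X) = -79.00719991°; p = √(X²+Y²) = 4528208.3 m.
Bowring's method on WGS84 (a = 6378137 m, b = 6356752.314 m) gives φ = 44.86269971°, h = -224.106 m.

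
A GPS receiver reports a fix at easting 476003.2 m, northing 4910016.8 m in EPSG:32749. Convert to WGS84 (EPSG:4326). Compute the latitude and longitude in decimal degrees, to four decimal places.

lat -45.9630°, lon 110.6903°

Zone 49S: λ₀ = 111°, k₀ = 0.9996, false easting 500000 m, false northing 10000000 m.
Meridian distance M = (N − FN)/k₀ = -5092020.0 m.
Inverse transverse Mercator on WGS84 gives φ = -45.96300022°, λ = 110.69029952°.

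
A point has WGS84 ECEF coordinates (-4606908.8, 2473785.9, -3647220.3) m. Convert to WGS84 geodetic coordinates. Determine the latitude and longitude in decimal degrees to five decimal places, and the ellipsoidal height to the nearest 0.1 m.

lat -35.07600°, lon 151.76540°, h 4263.1 m

λ = atan2(Y, X) = 151.76539976°; p = √(X²+Y²) = 5229075.0 m.
Bowring's method on WGS84 (a = 6378137 m, b = 6356752.314 m) gives φ = -35.07600039°, h = 4263.119 m.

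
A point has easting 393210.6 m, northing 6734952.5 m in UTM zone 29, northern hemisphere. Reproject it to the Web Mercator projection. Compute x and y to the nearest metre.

x -1219883 m, y 8565410 m

Unproject from UTM 29N (λ₀ = -9°) → φ = 60.73579999°, λ = -10.95839916°.
Web Mercator (R = 6378137 m): x = -1219883.414 m, y = 8565409.675 m.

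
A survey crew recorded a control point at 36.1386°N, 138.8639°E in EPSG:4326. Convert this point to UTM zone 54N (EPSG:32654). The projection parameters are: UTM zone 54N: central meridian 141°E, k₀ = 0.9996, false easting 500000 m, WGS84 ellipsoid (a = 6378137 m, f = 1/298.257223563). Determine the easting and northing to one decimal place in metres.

Zone 54 central meridian λ₀ = 6×54 − 183 = 141°; Δλ = -2.1361°.
Transverse Mercator on WGS84 with k₀ = 0.9996 gives E = 307802.151 m, N = 4001434.864 m.

E 307802.2 m, N 4001434.9 m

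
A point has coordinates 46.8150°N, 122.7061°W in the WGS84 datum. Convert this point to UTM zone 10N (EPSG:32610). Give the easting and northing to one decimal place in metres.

Zone 10 central meridian λ₀ = 6×10 − 183 = -123°; Δλ = +0.2939°.
Transverse Mercator on WGS84 with k₀ = 0.9996 gives E = 522420.918 m, N = 5184647.994 m.

E 522420.9 m, N 5184648.0 m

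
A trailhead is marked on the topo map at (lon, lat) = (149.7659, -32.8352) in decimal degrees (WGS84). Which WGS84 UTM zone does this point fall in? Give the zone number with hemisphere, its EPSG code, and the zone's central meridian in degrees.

Zone 55S (EPSG:32755), central meridian 147°

UTM zone = ⌊(λ + 180)/6⌋ + 1; 149.7659° ∈ [144°, 150°) → zone 55.
Hemisphere: S (φ < 0).
Central meridian λ₀ = 6×55 − 183 = 147°.
EPSG code: 32755.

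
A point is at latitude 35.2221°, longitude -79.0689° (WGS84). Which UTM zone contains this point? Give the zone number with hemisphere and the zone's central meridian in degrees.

UTM zone = ⌊(λ + 180)/6⌋ + 1; -79.0689° ∈ [-84°, -78°) → zone 17.
Hemisphere: N (φ ≥ 0).
Central meridian λ₀ = 6×17 − 183 = -81°.

Zone 17N, central meridian -81°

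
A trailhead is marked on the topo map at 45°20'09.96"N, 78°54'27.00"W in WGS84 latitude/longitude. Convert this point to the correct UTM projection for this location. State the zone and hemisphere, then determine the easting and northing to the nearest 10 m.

Zone 17N: E 663950 m, N 5022420 m

Longitude -78.9075° lies in the 6° band [-84°, -78°), giving zone 17; latitude is north of the equator, so 17N.
Zone 17 central meridian λ₀ = 6×17 − 183 = -81°; Δλ = +2.0925°.
Transverse Mercator on WGS84 with k₀ = 0.9996 gives E = 663953.595 m, N = 5022417.799 m.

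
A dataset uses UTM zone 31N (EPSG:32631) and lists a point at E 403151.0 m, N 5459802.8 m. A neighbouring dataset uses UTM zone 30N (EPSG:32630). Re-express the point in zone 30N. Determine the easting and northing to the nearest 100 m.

E 839500 m, N 5469400 m

UTM 31N → geographic: φ = 49.28329983°, λ = 1.66829973°.
UTM 30N (λ₀ = -3°) forward: E = 839454.568 m, N = 5469441.987 m.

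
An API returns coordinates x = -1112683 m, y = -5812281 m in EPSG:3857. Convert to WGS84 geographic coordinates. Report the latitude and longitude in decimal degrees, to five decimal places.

R = 6378137 m. λ = x/R = -9.99540145°.
φ = 2·arctan(exp(y/R)) − 90° = 2·arctan(0.40201) − 90° = -46.19890263°.

lat -46.19890°, lon -9.99540°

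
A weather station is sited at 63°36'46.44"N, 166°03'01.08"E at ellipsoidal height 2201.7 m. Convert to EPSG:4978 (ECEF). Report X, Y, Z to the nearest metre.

WGS84: a = 6378137 m, e² = 0.006694380; N(φ) = a/√(1−e²sin²φ) = 6395338.326 m.
X = (N+h)·cosφ·cosλ = -2759426.312 m; Y = (N+h)·cosφ·sinλ = 685429.718 m; Z = (N(1−e²)+h)·sinφ = 5692639.905 m.

X -2759426 m, Y 685430 m, Z 5692640 m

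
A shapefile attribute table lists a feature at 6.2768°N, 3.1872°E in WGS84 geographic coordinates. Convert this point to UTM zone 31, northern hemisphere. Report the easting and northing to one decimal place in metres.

E 520706.7 m, N 693806.5 m

Zone 31 central meridian λ₀ = 6×31 − 183 = 3°; Δλ = +0.1872°.
Transverse Mercator on WGS84 with k₀ = 0.9996 gives E = 520706.664 m, N = 693806.496 m.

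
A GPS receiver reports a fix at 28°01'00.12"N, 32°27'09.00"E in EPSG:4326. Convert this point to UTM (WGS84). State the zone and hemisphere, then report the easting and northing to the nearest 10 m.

Longitude 32.4525° lies in the 6° band [30°, 36°), giving zone 36; latitude is north of the equator, so 36N.
Zone 36 central meridian λ₀ = 6×36 − 183 = 33°; Δλ = -0.5475°.
Transverse Mercator on WGS84 with k₀ = 0.9996 gives E = 446176.259 m, N = 3099173.116 m.

Zone 36N: E 446180 m, N 3099170 m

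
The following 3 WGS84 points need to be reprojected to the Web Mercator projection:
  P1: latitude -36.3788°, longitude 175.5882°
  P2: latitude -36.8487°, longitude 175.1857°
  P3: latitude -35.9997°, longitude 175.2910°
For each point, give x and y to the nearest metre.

Web Mercator: x = R·λ, y = R·ln tan(π/4+φ/2), R = 6378137 m.
P1 (-36.3788°, 175.5882°) → (19546389.013, -4352869.634) m.
P2 (-36.8487°, 175.1857°) → (19501582.918, -4418038.449) m.
P3 (-35.9997°, 175.2910°) → (19513304.861, -4300580.093) m.

P1: x 19546389 m, y -4352870 m; P2: x 19501583 m, y -4418038 m; P3: x 19513305 m, y -4300580 m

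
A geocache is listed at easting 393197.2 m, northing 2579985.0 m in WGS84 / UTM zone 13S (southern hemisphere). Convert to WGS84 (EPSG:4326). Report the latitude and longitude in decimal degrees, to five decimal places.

lat -66.87930°, lon -107.43790°

Zone 13S: λ₀ = -105°, k₀ = 0.9996, false easting 500000 m, false northing 10000000 m.
Meridian distance M = (N − FN)/k₀ = -7422984.2 m.
Inverse transverse Mercator on WGS84 gives φ = -66.87929987°, λ = -107.43789912°.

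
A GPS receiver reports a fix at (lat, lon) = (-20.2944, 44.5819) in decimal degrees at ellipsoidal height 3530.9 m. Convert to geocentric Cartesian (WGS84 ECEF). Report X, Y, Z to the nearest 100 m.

WGS84: a = 6378137 m, e² = 0.006694380; N(φ) = a/√(1−e²sin²φ) = 6380706.833 m.
X = (N+h)·cosφ·cosλ = 4264884.685 m; Y = (N+h)·cosφ·sinλ = 4203090.893 m; Z = (N(1−e²)+h)·sinφ = -2199519.040 m.

X 4264900 m, Y 4203100 m, Z -2199500 m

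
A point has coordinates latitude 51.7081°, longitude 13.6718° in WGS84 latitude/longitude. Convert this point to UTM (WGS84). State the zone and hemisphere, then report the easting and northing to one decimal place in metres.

Zone 33N: E 408228.4 m, N 5729408.0 m

Longitude 13.6718° lies in the 6° band [12°, 18°), giving zone 33; latitude is north of the equator, so 33N.
Zone 33 central meridian λ₀ = 6×33 − 183 = 15°; Δλ = -1.3282°.
Transverse Mercator on WGS84 with k₀ = 0.9996 gives E = 408228.380 m, N = 5729408.000 m.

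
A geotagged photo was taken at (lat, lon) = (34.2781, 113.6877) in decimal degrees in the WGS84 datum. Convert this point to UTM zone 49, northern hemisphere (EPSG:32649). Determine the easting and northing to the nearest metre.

E 747425 m, N 3796262 m

Zone 49 central meridian λ₀ = 6×49 − 183 = 111°; Δλ = +2.6877°.
Transverse Mercator on WGS84 with k₀ = 0.9996 gives E = 747424.936 m, N = 3796261.738 m.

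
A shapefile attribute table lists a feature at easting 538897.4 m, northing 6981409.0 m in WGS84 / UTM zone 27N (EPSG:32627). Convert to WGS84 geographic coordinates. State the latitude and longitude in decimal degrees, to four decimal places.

lat 62.9604°, lon -20.2331°

Zone 27N: λ₀ = -21°, k₀ = 0.9996, false easting 500000 m.
Meridian distance M = (N − FN)/k₀ = 6984202.7 m.
Inverse transverse Mercator on WGS84 gives φ = 62.96040017°, λ = -20.23309946°.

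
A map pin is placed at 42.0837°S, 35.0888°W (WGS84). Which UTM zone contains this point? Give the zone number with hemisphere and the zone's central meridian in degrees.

Zone 25S, central meridian -33°

UTM zone = ⌊(λ + 180)/6⌋ + 1; -35.0888° ∈ [-36°, -30°) → zone 25.
Hemisphere: S (φ < 0).
Central meridian λ₀ = 6×25 − 183 = -33°.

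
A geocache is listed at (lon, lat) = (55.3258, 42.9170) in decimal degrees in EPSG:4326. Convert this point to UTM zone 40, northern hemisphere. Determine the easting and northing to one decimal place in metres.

E 363353.7 m, N 4752957.5 m

Zone 40 central meridian λ₀ = 6×40 − 183 = 57°; Δλ = -1.6742°.
Transverse Mercator on WGS84 with k₀ = 0.9996 gives E = 363353.736 m, N = 4752957.497 m.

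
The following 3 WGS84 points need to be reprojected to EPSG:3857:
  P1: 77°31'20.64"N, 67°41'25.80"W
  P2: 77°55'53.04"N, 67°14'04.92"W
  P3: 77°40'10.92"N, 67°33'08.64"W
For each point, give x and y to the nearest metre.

P1: x -7535272 m, y 14117853 m; P2: x -7484533 m, y 14332058 m; P3: x -7519899 m, y 14194191 m

Web Mercator: x = R·λ, y = R·ln tan(π/4+φ/2), R = 6378137 m.
P1 (77.5224°, -67.6905°) → (-7535271.992, 14117852.974) m.
P2 (77.9314°, -67.2347°) → (-7484532.568, 14332057.715) m.
P3 (77.6697°, -67.5524°) → (-7519898.770, 14194190.726) m.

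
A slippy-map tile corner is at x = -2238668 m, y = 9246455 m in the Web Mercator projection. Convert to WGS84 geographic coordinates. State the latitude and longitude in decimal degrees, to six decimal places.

lat 63.590201°, lon -20.110297°

R = 6378137 m. λ = x/R = -20.11029680°.
φ = 2·arctan(exp(y/R)) − 90° = 2·arctan(4.26188) − 90° = 63.59020086°.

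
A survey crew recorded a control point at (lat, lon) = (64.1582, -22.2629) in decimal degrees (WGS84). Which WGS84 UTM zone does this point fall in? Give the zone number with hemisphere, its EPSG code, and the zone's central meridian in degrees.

Zone 27N (EPSG:32627), central meridian -21°

UTM zone = ⌊(λ + 180)/6⌋ + 1; -22.2629° ∈ [-24°, -18°) → zone 27.
Hemisphere: N (φ ≥ 0).
Central meridian λ₀ = 6×27 − 183 = -21°.
EPSG code: 32627.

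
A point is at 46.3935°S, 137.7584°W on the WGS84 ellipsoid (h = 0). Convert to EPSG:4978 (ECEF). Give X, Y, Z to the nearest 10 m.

X -3262390 m, Y -2962480 m, Z -4595520 m

WGS84: a = 6378137 m, e² = 0.006694380; N(φ) = a/√(1−e²sin²φ) = 6389359.995 m.
X = (N+h)·cosφ·cosλ = -3262392.375 m; Y = (N+h)·cosφ·sinλ = -2962475.790 m; Z = (N(1−e²)+h)·sinφ = -4595523.306 m.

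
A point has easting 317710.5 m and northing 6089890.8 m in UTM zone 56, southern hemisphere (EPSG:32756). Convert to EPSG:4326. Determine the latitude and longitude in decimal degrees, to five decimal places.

lat -35.31760°, lon 150.99470°

Zone 56S: λ₀ = 153°, k₀ = 0.9996, false easting 500000 m, false northing 10000000 m.
Meridian distance M = (N − FN)/k₀ = -3911673.9 m.
Inverse transverse Mercator on WGS84 gives φ = -35.31759982°, λ = 150.99470037°.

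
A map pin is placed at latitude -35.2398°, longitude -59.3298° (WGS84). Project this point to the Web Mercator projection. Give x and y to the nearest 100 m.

x -6604600 m, y -4196500 m

Web Mercator is spherical with R = a = 6378137 m.
x = R·λ = 6378137 × -1.035500355 = -6604563.125 m.
y = R·ln tan(π/4 + φ/2) = 6378137 × -0.657953403 = -4196516.946 m.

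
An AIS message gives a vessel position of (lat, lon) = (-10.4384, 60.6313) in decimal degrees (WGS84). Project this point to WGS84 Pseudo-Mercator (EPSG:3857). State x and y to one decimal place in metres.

Web Mercator is spherical with R = a = 6378137 m.
x = R·λ = 6378137 × 1.058215815 = 6749445.442 m.
y = R·ln tan(π/4 + φ/2) = 6378137 × -0.183200712 = -1168479.240 m.

x 6749445.4 m, y -1168479.2 m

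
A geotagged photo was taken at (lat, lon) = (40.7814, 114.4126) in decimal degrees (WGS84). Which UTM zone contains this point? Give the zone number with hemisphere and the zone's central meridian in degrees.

UTM zone = ⌊(λ + 180)/6⌋ + 1; 114.4126° ∈ [114°, 120°) → zone 50.
Hemisphere: N (φ ≥ 0).
Central meridian λ₀ = 6×50 − 183 = 117°.

Zone 50N, central meridian 117°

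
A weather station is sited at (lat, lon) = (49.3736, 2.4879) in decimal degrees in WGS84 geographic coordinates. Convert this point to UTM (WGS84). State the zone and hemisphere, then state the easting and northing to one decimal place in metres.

Longitude 2.4879° lies in the 6° band [0°, 6°), giving zone 31; latitude is north of the equator, so 31N.
Zone 31 central meridian λ₀ = 6×31 − 183 = 3°; Δλ = -0.5121°.
Transverse Mercator on WGS84 with k₀ = 0.9996 gives E = 462824.737 m, N = 5469114.563 m.

Zone 31N: E 462824.7 m, N 5469114.6 m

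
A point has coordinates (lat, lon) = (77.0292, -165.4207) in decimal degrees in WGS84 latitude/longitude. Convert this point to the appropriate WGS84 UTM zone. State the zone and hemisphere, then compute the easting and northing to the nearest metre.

Zone 3N: E 489459 m, N 8550069 m

Longitude -165.4207° lies in the 6° band [-168°, -162°), giving zone 3; latitude is north of the equator, so 3N.
Zone 3 central meridian λ₀ = 6×3 − 183 = -165°; Δλ = -0.4207°.
Transverse Mercator on WGS84 with k₀ = 0.9996 gives E = 489459.056 m, N = 8550069.372 m.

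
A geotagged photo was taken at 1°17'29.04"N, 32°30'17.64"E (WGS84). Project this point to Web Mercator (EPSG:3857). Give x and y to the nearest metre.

Web Mercator is spherical with R = a = 6378137 m.
x = R·λ = 6378137 × 0.567317528 = 3618428.916 m.
y = R·ln tan(π/4 + φ/2) = 6378137 × 0.022541091 = 143770.164 m.

x 3618429 m, y 143770 m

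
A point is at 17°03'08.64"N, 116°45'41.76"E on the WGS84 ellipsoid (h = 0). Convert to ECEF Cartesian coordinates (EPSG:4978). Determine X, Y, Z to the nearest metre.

X -2746474 m, Y 5446161 m, Z 1858378 m

WGS84: a = 6378137 m, e² = 0.006694380; N(φ) = a/√(1−e²sin²φ) = 6379973.650 m.
X = (N+h)·cosφ·cosλ = -2746473.912 m; Y = (N+h)·cosφ·sinλ = 5446160.788 m; Z = (N(1−e²)+h)·sinφ = 1858378.324 m.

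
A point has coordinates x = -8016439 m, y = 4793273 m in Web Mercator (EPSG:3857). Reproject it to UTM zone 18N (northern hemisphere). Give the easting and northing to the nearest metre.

E 756858 m, N 4376314 m

Web Mercator inverse (R = 6378137 m) → φ = 39.49809753°, λ = -72.01289678°.
UTM 18N forward: E = 756857.638 m, N = 4376314.261 m.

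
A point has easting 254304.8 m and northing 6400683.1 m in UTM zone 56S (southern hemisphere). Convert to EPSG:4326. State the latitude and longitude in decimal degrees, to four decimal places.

Zone 56S: λ₀ = 153°, k₀ = 0.9996, false easting 500000 m, false northing 10000000 m.
Meridian distance M = (N − FN)/k₀ = -3600757.2 m.
Inverse transverse Mercator on WGS84 gives φ = -32.50400003°, λ = 150.38479958°.

lat -32.5040°, lon 150.3848°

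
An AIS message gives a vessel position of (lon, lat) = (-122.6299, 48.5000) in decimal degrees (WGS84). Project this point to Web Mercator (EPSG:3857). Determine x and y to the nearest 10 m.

Web Mercator is spherical with R = a = 6378137 m.
x = R·λ = 6378137 × -2.140295516 = -13651098.024 m.
y = R·ln tan(π/4 + φ/2) = 6378137 × 0.970572412 = 6190443.809 m.

x -13651100 m, y 6190440 m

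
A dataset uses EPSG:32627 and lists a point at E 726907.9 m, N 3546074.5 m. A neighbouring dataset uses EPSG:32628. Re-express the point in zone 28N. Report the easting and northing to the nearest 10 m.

UTM 27N → geographic: φ = 32.02810040°, λ = -18.59730032°.
UTM 28N (λ₀ = -15°) forward: E = 160221.063 m, N = 3549211.798 m.

E 160220 m, N 3549210 m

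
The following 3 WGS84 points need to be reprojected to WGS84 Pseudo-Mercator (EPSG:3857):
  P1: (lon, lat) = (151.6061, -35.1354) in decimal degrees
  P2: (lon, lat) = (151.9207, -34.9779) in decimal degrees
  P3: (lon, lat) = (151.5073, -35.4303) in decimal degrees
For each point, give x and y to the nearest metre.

P1: x 16876714 m, y -4182297 m; P2: x 16911735 m, y -4160878 m; P3: x 16865715 m, y -4222512 m

Web Mercator: x = R·λ, y = R·ln tan(π/4+φ/2), R = 6378137 m.
P1 (-35.1354°, 151.6061°) → (16876713.853, -4182296.721) m.
P2 (-34.9779°, 151.9207°) → (16911734.965, -4160878.248) m.
P3 (-35.4303°, 151.5073°) → (16865715.487, -4222512.043) m.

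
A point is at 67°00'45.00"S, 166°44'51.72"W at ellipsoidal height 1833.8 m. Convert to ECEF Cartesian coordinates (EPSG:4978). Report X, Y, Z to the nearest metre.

WGS84: a = 6378137 m, e² = 0.006694380; N(φ) = a/√(1−e²sin²φ) = 6396307.193 m.
X = (N+h)·cosφ·cosλ = -2432128.513 m; Y = (N+h)·cosφ·sinλ = -572793.291 m; Z = (N(1−e²)+h)·sinφ = -5850646.070 m.

X -2432129 m, Y -572793 m, Z -5850646 m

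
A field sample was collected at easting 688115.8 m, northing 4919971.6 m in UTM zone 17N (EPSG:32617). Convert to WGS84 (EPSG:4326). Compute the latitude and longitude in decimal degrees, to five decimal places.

lat 44.40860°, lon -78.63740°

Zone 17N: λ₀ = -81°, k₀ = 0.9996, false easting 500000 m.
Meridian distance M = (N − FN)/k₀ = 4921940.4 m.
Inverse transverse Mercator on WGS84 gives φ = 44.40859992°, λ = -78.63739940°.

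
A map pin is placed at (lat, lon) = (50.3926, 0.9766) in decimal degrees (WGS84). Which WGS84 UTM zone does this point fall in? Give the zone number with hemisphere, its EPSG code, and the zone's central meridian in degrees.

UTM zone = ⌊(λ + 180)/6⌋ + 1; 0.9766° ∈ [0°, 6°) → zone 31.
Hemisphere: N (φ ≥ 0).
Central meridian λ₀ = 6×31 − 183 = 3°.
EPSG code: 32631.

Zone 31N (EPSG:32631), central meridian 3°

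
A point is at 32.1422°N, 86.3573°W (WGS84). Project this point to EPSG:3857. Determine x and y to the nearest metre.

x -9613251 m, y 3781991 m

Web Mercator is spherical with R = a = 6378137 m.
x = R·λ = 6378137 × -1.507219218 = -9613250.662 m.
y = R·ln tan(π/4 + φ/2) = 6378137 × 0.592961721 = 3781991.095 m.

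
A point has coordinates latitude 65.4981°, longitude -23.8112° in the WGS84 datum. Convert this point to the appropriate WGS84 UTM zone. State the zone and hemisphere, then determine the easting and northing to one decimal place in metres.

Zone 27N: E 369941.0 m, N 7266872.8 m

Longitude -23.8112° lies in the 6° band [-24°, -18°), giving zone 27; latitude is north of the equator, so 27N.
Zone 27 central meridian λ₀ = 6×27 − 183 = -21°; Δλ = -2.8112°.
Transverse Mercator on WGS84 with k₀ = 0.9996 gives E = 369940.995 m, N = 7266872.805 m.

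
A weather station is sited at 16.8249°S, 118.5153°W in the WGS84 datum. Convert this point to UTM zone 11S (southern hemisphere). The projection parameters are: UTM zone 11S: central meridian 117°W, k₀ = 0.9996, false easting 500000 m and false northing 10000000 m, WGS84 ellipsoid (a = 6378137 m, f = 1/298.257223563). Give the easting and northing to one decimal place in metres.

E 338541.8 m, N 8139197.1 m

Zone 11 central meridian λ₀ = 6×11 − 183 = -117°; Δλ = -1.5153°.
Transverse Mercator on WGS84 with k₀ = 0.9996 gives E = 338541.760 m, N = 8139197.148 m.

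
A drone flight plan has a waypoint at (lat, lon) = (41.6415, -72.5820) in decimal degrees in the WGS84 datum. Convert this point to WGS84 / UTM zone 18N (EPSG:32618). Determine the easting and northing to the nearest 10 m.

Zone 18 central meridian λ₀ = 6×18 − 183 = -75°; Δλ = +2.4180°.
Transverse Mercator on WGS84 with k₀ = 0.9996 gives E = 701380.172 m, N = 4612798.063 m.

E 701380 m, N 4612800 m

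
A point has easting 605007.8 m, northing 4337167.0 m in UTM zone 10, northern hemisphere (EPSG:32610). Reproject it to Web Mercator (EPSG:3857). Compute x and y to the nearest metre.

x -13556966 m, y 4747115 m

Unproject from UTM 10N (λ₀ = -123°) → φ = 39.17740030°, λ = -121.78430033°.
Web Mercator (R = 6378137 m): x = -13556966.299 m, y = 4747114.593 m.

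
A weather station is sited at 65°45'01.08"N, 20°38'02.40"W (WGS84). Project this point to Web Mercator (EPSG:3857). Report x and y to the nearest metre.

x -2296966 m, y 9808838 m

Web Mercator is spherical with R = a = 6378137 m.
x = R·λ = 6378137 × -0.360131238 = -2296966.373 m.
y = R·ln tan(π/4 + φ/2) = 6378137 × 1.537884457 = 9808837.754 m.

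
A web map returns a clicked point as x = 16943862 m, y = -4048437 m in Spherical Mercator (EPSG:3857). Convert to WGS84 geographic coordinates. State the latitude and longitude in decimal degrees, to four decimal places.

R = 6378137 m. λ = x/R = 152.20930207°.
φ = 2·arctan(exp(y/R)) − 90° = 2·arctan(0.53008) − 90° = -34.14610299°.

lat -34.1461°, lon 152.2093°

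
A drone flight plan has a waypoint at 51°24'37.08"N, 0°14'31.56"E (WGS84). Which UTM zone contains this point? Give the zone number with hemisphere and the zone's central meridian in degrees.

Zone 31N, central meridian 3°

UTM zone = ⌊(λ + 180)/6⌋ + 1; 0.2421° ∈ [0°, 6°) → zone 31.
Hemisphere: N (φ ≥ 0).
Central meridian λ₀ = 6×31 − 183 = 3°.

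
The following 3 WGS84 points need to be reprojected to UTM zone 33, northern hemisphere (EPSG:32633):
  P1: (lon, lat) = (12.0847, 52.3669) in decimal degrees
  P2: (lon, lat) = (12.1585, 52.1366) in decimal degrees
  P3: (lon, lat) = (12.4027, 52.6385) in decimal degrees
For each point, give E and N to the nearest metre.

UTM zone 33N: λ₀ = 15°, k₀ = 0.9996.
P1 (52.3669°, 12.0847°) → (301525.130, 5805847.438) m.
P2 (52.1366°, 12.1585°) → (305543.393, 5780039.576) m.
P3 (52.6385°, 12.4027°) → (324257.696, 5835224.847) m.

P1: E 301525 m, N 5805847 m; P2: E 305543 m, N 5780040 m; P3: E 324258 m, N 5835225 m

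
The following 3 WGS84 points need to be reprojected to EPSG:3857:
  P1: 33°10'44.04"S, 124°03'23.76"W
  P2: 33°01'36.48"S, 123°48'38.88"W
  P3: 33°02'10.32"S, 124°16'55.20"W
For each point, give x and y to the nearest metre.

Web Mercator: x = R·λ, y = R·ln tan(π/4+φ/2), R = 6378137 m.
P1 (-33.1789°, -124.0566°) → (-13809917.542, -3919074.092) m.
P2 (-33.0268°, -123.8108°) → (-13782555.211, -3898861.756) m.
P3 (-33.0362°, -124.2820°) → (-13835008.955, -3900109.894) m.

P1: x -13809918 m, y -3919074 m; P2: x -13782555 m, y -3898862 m; P3: x -13835009 m, y -3900110 m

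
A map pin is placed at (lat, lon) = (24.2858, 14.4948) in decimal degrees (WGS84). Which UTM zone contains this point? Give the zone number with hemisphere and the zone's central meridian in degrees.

Zone 33N, central meridian 15°

UTM zone = ⌊(λ + 180)/6⌋ + 1; 14.4948° ∈ [12°, 18°) → zone 33.
Hemisphere: N (φ ≥ 0).
Central meridian λ₀ = 6×33 − 183 = 15°.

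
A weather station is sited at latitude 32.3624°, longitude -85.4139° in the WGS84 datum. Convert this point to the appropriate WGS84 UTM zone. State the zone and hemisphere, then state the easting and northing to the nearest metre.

Zone 16N: E 649232 m, N 3581712 m

Longitude -85.4139° lies in the 6° band [-90°, -84°), giving zone 16; latitude is north of the equator, so 16N.
Zone 16 central meridian λ₀ = 6×16 − 183 = -87°; Δλ = +1.5861°.
Transverse Mercator on WGS84 with k₀ = 0.9996 gives E = 649231.562 m, N = 3581711.963 m.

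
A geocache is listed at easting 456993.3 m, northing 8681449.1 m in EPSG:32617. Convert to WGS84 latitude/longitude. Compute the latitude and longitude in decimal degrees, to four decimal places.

Zone 17N: λ₀ = -81°, k₀ = 0.9996, false easting 500000 m.
Meridian distance M = (N − FN)/k₀ = 8684923.1 m.
Inverse transverse Mercator on WGS84 gives φ = 78.20059980°, λ = -82.88429923°.

lat 78.2006°, lon -82.8843°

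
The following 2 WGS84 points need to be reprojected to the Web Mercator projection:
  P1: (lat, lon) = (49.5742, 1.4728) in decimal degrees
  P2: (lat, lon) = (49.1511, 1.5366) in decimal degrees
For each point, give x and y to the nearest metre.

Web Mercator: x = R·λ, y = R·ln tan(π/4+φ/2), R = 6378137 m.
P1 (49.5742°, 1.4728°) → (163951.346, 6372858.744) m.
P2 (49.1511°, 1.5366°) → (171053.530, 6300538.902) m.

P1: x 163951 m, y 6372859 m; P2: x 171054 m, y 6300539 m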